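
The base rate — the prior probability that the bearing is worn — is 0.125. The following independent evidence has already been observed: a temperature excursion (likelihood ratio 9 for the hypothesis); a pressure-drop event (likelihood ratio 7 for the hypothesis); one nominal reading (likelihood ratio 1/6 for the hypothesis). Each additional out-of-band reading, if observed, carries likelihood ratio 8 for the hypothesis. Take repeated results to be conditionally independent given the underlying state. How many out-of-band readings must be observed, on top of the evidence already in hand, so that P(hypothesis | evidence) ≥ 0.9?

1

Prior odds = 0.125/0.875 = 1/7.
Combined Bayes factor of the evidence already in hand = 9 × 7 × (1/6) = 10.5.
Odds after that evidence = (1/7) × 10.5 = 1.5.
Target odds = 0.9/0.1 = 9.
Need 8ⁿ ≥ 9 ÷ 1.5 = 6.
8¹ = 8, which meets the required 6; so n = 1.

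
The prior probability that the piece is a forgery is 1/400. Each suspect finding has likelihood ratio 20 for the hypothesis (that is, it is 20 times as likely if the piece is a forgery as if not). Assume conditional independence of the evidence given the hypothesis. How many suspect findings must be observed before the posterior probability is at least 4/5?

Prior odds: 0.0025 ÷ 0.9975 = 1/399.
Likelihood ratio per suspect finding = 20.
Target posterior odds = 0.8/0.2 = 4.
Need (1/399) × 20ⁿ ≥ 4, i.e. 20ⁿ ≥ 1596.
20² = 400 falls short of 1596 but 20³ = 8000 reaches it, so n = 3.

3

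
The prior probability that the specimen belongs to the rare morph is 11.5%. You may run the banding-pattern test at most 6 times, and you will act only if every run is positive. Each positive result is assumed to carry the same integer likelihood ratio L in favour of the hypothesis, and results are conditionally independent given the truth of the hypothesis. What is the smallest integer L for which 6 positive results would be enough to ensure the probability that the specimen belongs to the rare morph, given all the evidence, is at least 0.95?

Prior odds = 0.115/0.885 = 23/177.
Target odds = 0.95/0.05 = 19.
Need L⁶ ≥ 19 ÷ (23/177) = 3363/23.
2⁶ = 64 < 3363/23 ≤ 729 = 3⁶, so L = 3.

3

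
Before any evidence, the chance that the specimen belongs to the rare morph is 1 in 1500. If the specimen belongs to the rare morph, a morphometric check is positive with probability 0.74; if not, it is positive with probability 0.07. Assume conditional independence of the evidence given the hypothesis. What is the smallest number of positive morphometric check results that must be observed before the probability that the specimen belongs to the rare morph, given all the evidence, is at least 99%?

6

Prior odds: (1/1500) ÷ (1499/1500) = 1/1499.
Likelihood ratio of a positive = 0.74/0.07 = 74/7.
Target odds: 0.99 ÷ 0.01 = 99.
Need (1/1499) × (74/7)ⁿ ≥ 99, i.e. (74/7)ⁿ ≥ 148401.
(74/7)⁵ ≈132029 falls short of 148401 but (74/7)⁶ ≈1.39573e+06 reaches it, so n = 6.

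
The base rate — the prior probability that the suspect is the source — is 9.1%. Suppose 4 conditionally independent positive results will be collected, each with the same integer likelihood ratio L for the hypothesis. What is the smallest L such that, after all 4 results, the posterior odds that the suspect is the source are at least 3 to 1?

Prior odds = 0.091/0.909 = 91/909.
Target odds = 3.
Need L⁴ ≥ 3 ÷ (91/909) = 2727/91.
2⁴ = 16 < 2727/91 ≤ 81 = 3⁴, so L = 3.

3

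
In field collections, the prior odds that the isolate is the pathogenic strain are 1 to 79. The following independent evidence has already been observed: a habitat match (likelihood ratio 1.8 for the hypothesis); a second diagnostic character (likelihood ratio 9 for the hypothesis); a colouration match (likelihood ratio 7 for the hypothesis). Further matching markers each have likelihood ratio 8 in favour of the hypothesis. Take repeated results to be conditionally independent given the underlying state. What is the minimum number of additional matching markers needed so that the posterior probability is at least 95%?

Prior odds = 1/79.
Combined Bayes factor of the evidence already in hand = 1.8 × 9 × 7 = 113.4.
Odds after that evidence = (1/79) × 113.4 = 567/395.
Target odds = 0.95/0.05 = 19.
Need 8ⁿ ≥ 19 ÷ (567/395) = 7505/567.
8¹ = 8 falls short of 7505/567 but 8² = 64 reaches it, so n = 2.

2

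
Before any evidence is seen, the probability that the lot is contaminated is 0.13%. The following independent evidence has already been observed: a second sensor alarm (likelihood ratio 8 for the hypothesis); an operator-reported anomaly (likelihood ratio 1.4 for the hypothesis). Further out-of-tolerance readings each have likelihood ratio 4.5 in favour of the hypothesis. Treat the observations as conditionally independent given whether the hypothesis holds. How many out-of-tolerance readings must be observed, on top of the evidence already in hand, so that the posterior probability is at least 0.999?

Prior odds = 0.0013/0.9987 = 13/9987.
Combined Bayes factor of the evidence already in hand = 8 × 1.4 = 11.2.
Odds after that evidence = (13/9987) × 11.2 = 728/49935.
Target odds = 0.999/0.001 = 999.
Need 4.5ⁿ ≥ 999 ÷ (728/49935) = 49885065/728.
4.5⁷ = 4782969/128 falls short of 49885065/728 but 4.5⁸ = 43046721/256 reaches it, so n = 8.

8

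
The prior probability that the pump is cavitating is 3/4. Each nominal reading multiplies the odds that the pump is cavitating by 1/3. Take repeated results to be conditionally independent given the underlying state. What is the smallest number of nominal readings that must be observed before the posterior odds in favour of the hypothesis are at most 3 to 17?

3

Prior odds: 0.75 ÷ 0.25 = 3.
Likelihood ratio per nominal reading = 1/3.
Target odds = 3/17.
Require (1/3)ⁿ ≤ 3/17 ÷ 3 = 1/17.
(1/3)² = 1/9 is still above 1/17 but (1/3)³ = 1/27 is at or below it, so n = 3.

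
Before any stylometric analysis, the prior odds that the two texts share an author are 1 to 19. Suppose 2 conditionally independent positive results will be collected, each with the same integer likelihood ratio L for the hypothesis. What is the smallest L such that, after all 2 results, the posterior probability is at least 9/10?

14

Prior odds = 1/19.
Target odds = 0.9/0.1 = 9.
Need L² ≥ 9 ÷ (1/19) = 171.
13² = 169 < 171 ≤ 196 = 14², so L = 14.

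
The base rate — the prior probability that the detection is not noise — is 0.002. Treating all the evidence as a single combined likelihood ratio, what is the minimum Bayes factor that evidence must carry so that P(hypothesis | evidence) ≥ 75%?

1497

Prior odds = 0.002/0.998 = 1/499.
Target odds = 0.75/0.25 = 3.
Required Bayes factor = 3 ÷ (1/499) = 1497.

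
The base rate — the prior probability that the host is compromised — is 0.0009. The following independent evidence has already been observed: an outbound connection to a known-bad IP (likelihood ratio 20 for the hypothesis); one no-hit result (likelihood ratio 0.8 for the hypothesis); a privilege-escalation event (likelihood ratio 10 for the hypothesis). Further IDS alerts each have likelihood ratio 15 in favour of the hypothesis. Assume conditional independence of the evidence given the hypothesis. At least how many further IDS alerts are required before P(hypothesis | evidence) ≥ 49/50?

Prior odds = 0.0009/0.9991 = 9/9991.
Combined Bayes factor of the evidence already in hand = 20 × 0.8 × 10 = 160.
Odds after that evidence = (9/9991) × 160 = 1440/9991.
Target odds = 0.98/0.02 = 49.
Need 15ⁿ ≥ 49 ÷ (1440/9991) = 489559/1440.
15² = 225 falls short of 489559/1440 but 15³ = 3375 reaches it, so n = 3.

3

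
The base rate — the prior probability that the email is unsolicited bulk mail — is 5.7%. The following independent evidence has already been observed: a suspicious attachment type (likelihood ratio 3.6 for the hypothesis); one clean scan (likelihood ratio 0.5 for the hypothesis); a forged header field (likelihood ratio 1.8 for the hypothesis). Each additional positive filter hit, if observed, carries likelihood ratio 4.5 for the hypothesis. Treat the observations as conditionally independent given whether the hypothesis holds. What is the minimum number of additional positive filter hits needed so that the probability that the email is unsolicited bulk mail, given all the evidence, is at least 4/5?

3

Prior odds = 0.057/0.943 = 57/943.
Combined Bayes factor of the evidence already in hand = 3.6 × 0.5 × 1.8 = 3.24.
Odds after that evidence = (57/943) × 3.24 = 4617/23575.
Target odds = 0.8/0.2 = 4.
Need 4.5ⁿ ≥ 4 ÷ (4617/23575) = 94300/4617.
4.5² = 20.25 falls short of 94300/4617 but 4.5³ = 91.125 reaches it, so n = 3.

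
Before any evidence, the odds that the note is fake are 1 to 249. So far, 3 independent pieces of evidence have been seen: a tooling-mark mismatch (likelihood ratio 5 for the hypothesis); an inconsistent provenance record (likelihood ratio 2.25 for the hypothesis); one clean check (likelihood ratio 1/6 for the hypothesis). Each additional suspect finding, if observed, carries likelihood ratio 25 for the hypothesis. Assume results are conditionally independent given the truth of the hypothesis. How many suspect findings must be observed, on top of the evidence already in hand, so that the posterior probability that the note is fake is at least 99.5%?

4

Prior odds = 1/249.
Combined Bayes factor of the evidence already in hand = 5 × 2.25 × (1/6) = 1.875.
Odds after that evidence = (1/249) × 1.875 = 5/664.
Target odds = 0.995/0.005 = 199.
Need 25ⁿ ≥ 199 ÷ (5/664) = 26427.2.
25³ = 15625 falls short of 26427.2 but 25⁴ = 390625 reaches it, so n = 4.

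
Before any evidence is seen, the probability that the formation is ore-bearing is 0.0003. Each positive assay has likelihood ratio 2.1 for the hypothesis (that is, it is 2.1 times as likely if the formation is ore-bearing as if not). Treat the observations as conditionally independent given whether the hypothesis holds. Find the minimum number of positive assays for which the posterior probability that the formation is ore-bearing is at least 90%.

Prior odds: 0.0003 ÷ 0.9997 = 3/9997.
Likelihood ratio per positive assay = 2.1.
Target posterior odds = 0.9/0.1 = 9.
Need (3/9997) × 2.1ⁿ ≥ 9, i.e. 2.1ⁿ ≥ 29991.
2.1¹³ ≈15447.2 falls short of 29991 but 2.1¹⁴ ≈32439.2 reaches it, so n = 14.

14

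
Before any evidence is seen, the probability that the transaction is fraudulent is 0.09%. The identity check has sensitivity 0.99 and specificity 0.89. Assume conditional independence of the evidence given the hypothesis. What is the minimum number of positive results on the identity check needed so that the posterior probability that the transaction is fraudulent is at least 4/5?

Prior odds: 0.0009 ÷ 0.9991 = 9/9991.
False-positive rate = 1 − 0.89 = 0.11; likelihood ratio of a positive = 0.99/0.11 = 9.
Target odds: 0.8 ÷ 0.2 = 4.
Need (9/9991) × 9ⁿ ≥ 4, i.e. 9ⁿ ≥ 39964/9.
9³ = 729 falls short of 39964/9 but 9⁴ = 6561 reaches it, so n = 4.

4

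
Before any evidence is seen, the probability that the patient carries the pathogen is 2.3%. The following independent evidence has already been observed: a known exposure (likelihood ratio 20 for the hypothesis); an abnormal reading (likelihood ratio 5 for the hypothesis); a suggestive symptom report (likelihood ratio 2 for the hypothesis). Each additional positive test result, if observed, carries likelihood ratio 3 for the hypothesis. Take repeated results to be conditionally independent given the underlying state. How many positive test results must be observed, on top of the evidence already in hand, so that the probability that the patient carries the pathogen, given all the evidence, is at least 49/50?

3

Prior odds = 0.023/0.977 = 23/977.
Combined Bayes factor of the evidence already in hand = 20 × 5 × 2 = 200.
Odds after that evidence = (23/977) × 200 = 4600/977.
Target odds = 0.98/0.02 = 49.
Need 3ⁿ ≥ 49 ÷ (4600/977) = 47873/4600.
3² = 9 falls short of 47873/4600 but 3³ = 27 reaches it, so n = 3.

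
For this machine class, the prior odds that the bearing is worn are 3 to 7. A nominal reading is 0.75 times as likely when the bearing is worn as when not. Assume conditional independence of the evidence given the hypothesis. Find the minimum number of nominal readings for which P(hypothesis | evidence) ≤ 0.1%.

Prior odds = 3/7.
Likelihood ratio per nominal reading = 0.75.
Target odds: 0.001 ÷ 0.999 = 1/999.
Require 0.75ⁿ ≤ 1/999 ÷ (3/7) = 7/2997.
0.75²¹ ≈0.00237841 is still above 7/2997 but 0.75²² ≈0.00178381 is at or below it, so n = 22.

22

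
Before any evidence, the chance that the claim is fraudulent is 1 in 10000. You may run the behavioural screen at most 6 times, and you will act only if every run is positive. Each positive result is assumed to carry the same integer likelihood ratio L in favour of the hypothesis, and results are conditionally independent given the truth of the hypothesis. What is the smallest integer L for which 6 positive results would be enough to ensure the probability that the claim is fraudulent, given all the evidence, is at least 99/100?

10

Prior odds = 0.0001/0.9999 = 1/9999.
Target odds = 0.99/0.01 = 99.
Need L⁶ ≥ 99 ÷ (1/9999) = 989901.
9⁶ = 531441 < 989901 ≤ 1000000 = 10⁶, so L = 10.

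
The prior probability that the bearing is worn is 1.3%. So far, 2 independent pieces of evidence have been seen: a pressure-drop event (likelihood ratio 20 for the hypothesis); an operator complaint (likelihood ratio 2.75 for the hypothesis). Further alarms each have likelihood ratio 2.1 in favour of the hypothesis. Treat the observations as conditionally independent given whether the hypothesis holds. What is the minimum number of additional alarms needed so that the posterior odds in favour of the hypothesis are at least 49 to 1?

6

Prior odds = 0.013/0.987 = 13/987.
Combined Bayes factor of the evidence already in hand = 20 × 2.75 = 55.
Odds after that evidence = (13/987) × 55 = 715/987.
Target odds = 49.
Need 2.1ⁿ ≥ 49 ÷ (715/987) = 48363/715.
2.1⁵ = 4084101/100000 falls short of 48363/715 but 2.1⁶ = 85766121/1000000 reaches it, so n = 6.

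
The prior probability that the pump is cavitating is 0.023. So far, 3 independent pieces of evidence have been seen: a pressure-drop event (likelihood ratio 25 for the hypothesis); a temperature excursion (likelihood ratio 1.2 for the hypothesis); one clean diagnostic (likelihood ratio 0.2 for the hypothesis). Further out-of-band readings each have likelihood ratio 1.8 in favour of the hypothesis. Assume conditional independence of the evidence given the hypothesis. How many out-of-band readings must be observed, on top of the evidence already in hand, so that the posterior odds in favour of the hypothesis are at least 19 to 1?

Prior odds = 0.023/0.977 = 23/977.
Combined Bayes factor of the evidence already in hand = 25 × 1.2 × 0.2 = 6.
Odds after that evidence = (23/977) × 6 = 138/977.
Target odds = 19.
Need 1.8ⁿ ≥ 19 ÷ (138/977) = 18563/138.
1.8⁸ = 43046721/390625 falls short of 18563/138 but 1.8⁹ = 387420489/1953125 reaches it, so n = 9.

9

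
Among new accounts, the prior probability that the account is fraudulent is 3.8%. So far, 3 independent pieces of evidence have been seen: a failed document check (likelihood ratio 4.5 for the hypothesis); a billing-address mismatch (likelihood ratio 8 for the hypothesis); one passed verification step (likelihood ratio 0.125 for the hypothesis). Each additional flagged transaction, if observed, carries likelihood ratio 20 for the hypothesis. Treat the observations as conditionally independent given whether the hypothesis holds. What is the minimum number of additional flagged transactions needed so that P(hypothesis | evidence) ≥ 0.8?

2

Prior odds = 0.038/0.962 = 19/481.
Combined Bayes factor of the evidence already in hand = 4.5 × 8 × 0.125 = 4.5.
Odds after that evidence = (19/481) × 4.5 = 171/962.
Target odds = 0.8/0.2 = 4.
Need 20ⁿ ≥ 4 ÷ (171/962) = 3848/171.
20¹ = 20 falls short of 3848/171 but 20² = 400 reaches it, so n = 2.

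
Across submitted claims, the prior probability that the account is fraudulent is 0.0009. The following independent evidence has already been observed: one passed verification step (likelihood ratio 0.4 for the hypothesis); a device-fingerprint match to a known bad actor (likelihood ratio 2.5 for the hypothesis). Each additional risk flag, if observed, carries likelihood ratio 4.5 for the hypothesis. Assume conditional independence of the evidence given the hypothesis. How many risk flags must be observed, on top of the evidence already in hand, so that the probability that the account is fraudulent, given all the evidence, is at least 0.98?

8

Prior odds = 0.0009/0.9991 = 9/9991.
Combined Bayes factor of the evidence already in hand = 0.4 × 2.5 = 1.
Odds after that evidence = (9/9991) × 1 = 9/9991.
Target odds = 0.98/0.02 = 49.
Need 4.5ⁿ ≥ 49 ÷ (9/9991) = 489559/9.
4.5⁷ = 4782969/128 falls short of 489559/9 but 4.5⁸ = 43046721/256 reaches it, so n = 8.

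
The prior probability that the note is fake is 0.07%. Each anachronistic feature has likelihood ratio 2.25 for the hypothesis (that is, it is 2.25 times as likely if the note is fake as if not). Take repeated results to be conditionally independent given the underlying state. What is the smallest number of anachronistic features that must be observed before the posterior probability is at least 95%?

13

Prior odds: 0.0007 ÷ 0.9993 = 7/9993.
Likelihood ratio per anachronistic feature = 2.25.
Target odds: 0.95 ÷ 0.05 = 19.
Need (7/9993) × 2.25ⁿ ≥ 19, i.e. 2.25ⁿ ≥ 189867/7.
2.25¹² ≈16834.1 falls short of 189867/7 but 2.25¹³ ≈37876.8 reaches it, so n = 13.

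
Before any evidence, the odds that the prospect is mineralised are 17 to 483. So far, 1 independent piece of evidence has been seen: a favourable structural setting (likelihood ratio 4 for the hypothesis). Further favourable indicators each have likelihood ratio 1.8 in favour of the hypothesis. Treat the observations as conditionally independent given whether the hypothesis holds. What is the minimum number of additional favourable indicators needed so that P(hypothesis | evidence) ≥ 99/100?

Prior odds = 17/483.
Bayes factor of the evidence already in hand = 4.
Odds after that evidence = (17/483) × 4 = 68/483.
Target odds = 0.99/0.01 = 99.
Need 1.8ⁿ ≥ 99 ÷ (68/483) = 47817/68.
1.8¹¹ ≈642.684 falls short of 47817/68 but 1.8¹² ≈1156.83 reaches it, so n = 12.

12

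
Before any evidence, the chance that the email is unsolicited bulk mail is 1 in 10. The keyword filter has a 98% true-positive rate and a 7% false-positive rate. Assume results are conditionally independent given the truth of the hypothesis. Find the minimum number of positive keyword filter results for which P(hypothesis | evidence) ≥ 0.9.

Prior odds = 0.1/0.9 = 1/9.
Likelihood ratio of a positive result = 0.98/0.07 = 14.
Target posterior odds = 0.9/0.1 = 9.
Need (1/9) × 14ⁿ ≥ 9, i.e. 14ⁿ ≥ 81.
14¹ = 14 falls short of 81 but 14² = 196 reaches it, so n = 2.

2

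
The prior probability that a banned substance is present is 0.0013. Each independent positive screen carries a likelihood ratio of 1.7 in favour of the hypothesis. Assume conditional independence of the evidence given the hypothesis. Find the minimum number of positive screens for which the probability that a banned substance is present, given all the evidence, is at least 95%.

19

Prior odds: 0.0013 ÷ 0.9987 = 13/9987.
Likelihood ratio per positive screen = 1.7.
Target posterior odds = 0.95/0.05 = 19.
Need (13/9987) × 1.7ⁿ ≥ 19, i.e. 1.7ⁿ ≥ 189753/13.
1.7¹⁸ ≈14063.1 falls short of 189753/13 but 1.7¹⁹ ≈23907.2 reaches it, so n = 19.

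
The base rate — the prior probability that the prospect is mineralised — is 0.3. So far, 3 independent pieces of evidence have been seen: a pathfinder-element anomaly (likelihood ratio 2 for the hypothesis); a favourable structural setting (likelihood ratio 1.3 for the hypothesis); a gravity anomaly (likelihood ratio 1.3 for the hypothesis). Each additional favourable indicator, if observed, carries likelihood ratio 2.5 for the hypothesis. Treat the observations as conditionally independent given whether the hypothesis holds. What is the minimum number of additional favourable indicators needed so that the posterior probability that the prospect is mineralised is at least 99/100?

Prior odds = 0.3/0.7 = 3/7.
Combined Bayes factor of the evidence already in hand = 2 × 1.3 × 1.3 = 3.38.
Odds after that evidence = (3/7) × 3.38 = 507/350.
Target odds = 0.99/0.01 = 99.
Need 2.5ⁿ ≥ 99 ÷ (507/350) = 11550/169.
2.5⁴ = 39.0625 falls short of 11550/169 but 2.5⁵ = 97.65625 reaches it, so n = 5.

5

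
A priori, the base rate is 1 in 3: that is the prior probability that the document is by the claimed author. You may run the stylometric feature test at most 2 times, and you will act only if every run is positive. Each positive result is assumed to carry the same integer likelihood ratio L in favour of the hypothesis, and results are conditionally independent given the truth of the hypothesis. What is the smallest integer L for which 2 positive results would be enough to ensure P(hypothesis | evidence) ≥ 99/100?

Prior odds = (1/3)/(2/3) = 0.5.
Target odds = 0.99/0.01 = 99.
Need L² ≥ 99 ÷ 0.5 = 198.
14² = 196 < 198 ≤ 225 = 15², so L = 15.

15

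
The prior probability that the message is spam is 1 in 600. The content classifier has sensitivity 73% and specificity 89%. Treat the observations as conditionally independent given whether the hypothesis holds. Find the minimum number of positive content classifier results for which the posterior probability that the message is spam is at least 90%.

5

Prior odds: (1/600) ÷ (599/600) = 1/599.
False-positive rate = 1 − 0.89 = 0.11; likelihood ratio of a positive = 0.73/0.11 = 73/11.
Target posterior odds = 0.9/0.1 = 9.
Need (1/599) × (73/11)ⁿ ≥ 9, i.e. (73/11)ⁿ ≥ 5391.
(73/11)⁴ = 28398241/14641 falls short of 5391 but (73/11)⁵ ≈12872.1 reaches it, so n = 5.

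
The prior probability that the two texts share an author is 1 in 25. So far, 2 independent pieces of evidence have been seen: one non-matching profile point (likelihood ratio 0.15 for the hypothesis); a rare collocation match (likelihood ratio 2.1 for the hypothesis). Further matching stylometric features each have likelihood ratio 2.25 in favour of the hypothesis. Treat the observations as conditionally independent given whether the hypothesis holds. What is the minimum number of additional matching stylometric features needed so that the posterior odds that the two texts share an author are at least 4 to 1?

8

Prior odds = 0.04/0.96 = 1/24.
Combined Bayes factor of the evidence already in hand = 0.15 × 2.1 = 0.315.
Odds after that evidence = (1/24) × 0.315 = 0.013125.
Target odds = 4.
Need 2.25ⁿ ≥ 4 ÷ 0.013125 = 6400/21.
2.25⁷ = 4782969/16384 falls short of 6400/21 but 2.25⁸ = 43046721/65536 reaches it, so n = 8.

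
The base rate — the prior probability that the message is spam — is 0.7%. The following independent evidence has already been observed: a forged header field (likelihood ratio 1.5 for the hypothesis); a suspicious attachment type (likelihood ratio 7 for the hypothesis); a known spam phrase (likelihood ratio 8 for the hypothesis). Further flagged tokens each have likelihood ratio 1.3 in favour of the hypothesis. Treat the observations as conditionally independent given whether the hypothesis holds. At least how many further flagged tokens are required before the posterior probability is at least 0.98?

17

Prior odds = 0.007/0.993 = 7/993.
Combined Bayes factor of the evidence already in hand = 1.5 × 7 × 8 = 84.
Odds after that evidence = (7/993) × 84 = 196/331.
Target odds = 0.98/0.02 = 49.
Need 1.3ⁿ ≥ 49 ÷ (196/331) = 82.75.
1.3¹⁶ ≈66.5417 falls short of 82.75 but 1.3¹⁷ ≈86.5042 reaches it, so n = 17.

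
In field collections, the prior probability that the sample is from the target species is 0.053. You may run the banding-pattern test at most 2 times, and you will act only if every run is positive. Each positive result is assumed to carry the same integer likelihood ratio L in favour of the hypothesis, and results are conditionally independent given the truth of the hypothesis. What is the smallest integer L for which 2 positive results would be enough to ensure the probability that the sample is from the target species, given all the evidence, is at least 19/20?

Prior odds = 0.053/0.947 = 53/947.
Target odds = 0.95/0.05 = 19.
Need L² ≥ 19 ÷ (53/947) = 17993/53.
18² = 324 < 17993/53 ≤ 361 = 19², so L = 19.

19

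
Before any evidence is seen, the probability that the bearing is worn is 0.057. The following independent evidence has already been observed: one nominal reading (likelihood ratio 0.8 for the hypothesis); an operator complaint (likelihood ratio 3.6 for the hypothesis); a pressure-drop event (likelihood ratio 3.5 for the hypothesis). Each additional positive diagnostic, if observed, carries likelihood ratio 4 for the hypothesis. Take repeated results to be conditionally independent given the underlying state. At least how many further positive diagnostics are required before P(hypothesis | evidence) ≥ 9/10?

2

Prior odds = 0.057/0.943 = 57/943.
Combined Bayes factor of the evidence already in hand = 0.8 × 3.6 × 3.5 = 10.08.
Odds after that evidence = (57/943) × 10.08 = 14364/23575.
Target odds = 0.9/0.1 = 9.
Need 4ⁿ ≥ 9 ÷ (14364/23575) = 23575/1596.
4¹ = 4 falls short of 23575/1596 but 4² = 16 reaches it, so n = 2.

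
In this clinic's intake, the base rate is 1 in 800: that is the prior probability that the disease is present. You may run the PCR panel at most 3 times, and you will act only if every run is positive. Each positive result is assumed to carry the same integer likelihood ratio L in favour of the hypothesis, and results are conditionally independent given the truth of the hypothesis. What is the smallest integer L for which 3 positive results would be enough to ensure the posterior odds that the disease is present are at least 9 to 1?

Prior odds = 0.00125/0.99875 = 1/799.
Target odds = 9.
Need L³ ≥ 9 ÷ (1/799) = 7191.
19³ = 6859 < 7191 ≤ 8000 = 20³, so L = 20.

20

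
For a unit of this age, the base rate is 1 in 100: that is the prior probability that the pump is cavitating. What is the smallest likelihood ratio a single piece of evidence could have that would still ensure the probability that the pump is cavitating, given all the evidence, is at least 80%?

396

Prior odds = 0.01/0.99 = 1/99.
Target odds = 0.8/0.2 = 4.
Required Bayes factor = 4 ÷ (1/99) = 396.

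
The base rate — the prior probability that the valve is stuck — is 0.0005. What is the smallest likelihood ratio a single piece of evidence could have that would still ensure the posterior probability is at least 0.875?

Prior odds = 0.0005/0.9995 = 1/1999.
Target odds = 0.875/0.125 = 7.
Required Bayes factor = 7 ÷ (1/1999) = 13993.

13993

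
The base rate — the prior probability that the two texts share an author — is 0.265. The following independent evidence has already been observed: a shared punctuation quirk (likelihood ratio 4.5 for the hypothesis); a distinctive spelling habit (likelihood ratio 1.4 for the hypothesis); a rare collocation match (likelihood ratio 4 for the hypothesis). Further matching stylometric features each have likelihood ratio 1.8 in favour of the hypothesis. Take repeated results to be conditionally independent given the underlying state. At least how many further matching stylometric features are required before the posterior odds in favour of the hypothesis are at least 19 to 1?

Prior odds = 0.265/0.735 = 53/147.
Combined Bayes factor of the evidence already in hand = 4.5 × 1.4 × 4 = 25.2.
Odds after that evidence = (53/147) × 25.2 = 318/35.
Target odds = 19.
Need 1.8ⁿ ≥ 19 ÷ (318/35) = 665/318.
1.8¹ = 1.8 falls short of 665/318 but 1.8² = 3.24 reaches it, so n = 2.

2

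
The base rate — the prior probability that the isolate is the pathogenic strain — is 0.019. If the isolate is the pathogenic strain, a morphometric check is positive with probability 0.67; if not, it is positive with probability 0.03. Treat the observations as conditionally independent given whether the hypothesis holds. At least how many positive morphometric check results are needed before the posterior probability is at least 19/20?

3

Prior odds: 0.019 ÷ 0.981 = 19/981.
Likelihood ratio of a positive = 0.67/0.03 = 67/3.
Target posterior odds = 0.95/0.05 = 19.
Need (19/981) × (67/3)ⁿ ≥ 19, i.e. (67/3)ⁿ ≥ 981.
(67/3)² = 4489/9 falls short of 981 but (67/3)³ = 300763/27 reaches it, so n = 3.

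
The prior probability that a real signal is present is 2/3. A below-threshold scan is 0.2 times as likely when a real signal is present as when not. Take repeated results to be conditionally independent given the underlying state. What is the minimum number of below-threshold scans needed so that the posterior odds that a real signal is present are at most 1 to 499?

Prior odds = (2/3)/(1/3) = 2.
Likelihood ratio per below-threshold scan = 0.2.
Target odds = 1/499.
Require 0.2ⁿ ≤ 1/499 ÷ 2 = 1/998.
0.2⁴ = 0.0016 is still above 1/998 but 0.2⁵ = 0.00032 is at or below it, so n = 5.

5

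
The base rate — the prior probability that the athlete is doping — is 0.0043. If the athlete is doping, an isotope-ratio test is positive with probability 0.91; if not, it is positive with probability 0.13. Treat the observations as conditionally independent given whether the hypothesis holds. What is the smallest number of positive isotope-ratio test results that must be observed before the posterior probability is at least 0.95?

5

Prior odds = 0.0043/0.9957 = 43/9957.
Likelihood ratio of a positive = 0.91/0.13 = 7.
Target odds: 0.95 ÷ 0.05 = 19.
Need (43/9957) × 7ⁿ ≥ 19, i.e. 7ⁿ ≥ 189183/43.
7⁴ = 2401 falls short of 189183/43 but 7⁵ = 16807 reaches it, so n = 5.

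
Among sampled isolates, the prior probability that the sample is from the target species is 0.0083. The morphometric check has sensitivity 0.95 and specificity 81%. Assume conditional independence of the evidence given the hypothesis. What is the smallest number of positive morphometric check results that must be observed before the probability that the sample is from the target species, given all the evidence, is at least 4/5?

4

Prior odds: 0.0083 ÷ 0.9917 = 83/9917.
False-positive rate = 1 − 0.81 = 0.19; likelihood ratio of a positive = 0.95/0.19 = 5.
Target posterior odds = 0.8/0.2 = 4.
Require 5ⁿ ≥ 4 ÷ (83/9917) = 39668/83.
5³ = 125 falls short of 39668/83 but 5⁴ = 625 reaches it, so n = 4.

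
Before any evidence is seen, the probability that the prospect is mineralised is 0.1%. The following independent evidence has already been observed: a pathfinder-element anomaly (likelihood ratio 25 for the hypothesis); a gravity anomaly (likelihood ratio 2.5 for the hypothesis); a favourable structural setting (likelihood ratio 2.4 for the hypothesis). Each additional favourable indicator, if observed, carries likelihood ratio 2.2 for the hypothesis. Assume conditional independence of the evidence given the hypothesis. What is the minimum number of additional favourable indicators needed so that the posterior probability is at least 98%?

8

Prior odds = 0.001/0.999 = 1/999.
Combined Bayes factor of the evidence already in hand = 25 × 2.5 × 2.4 = 150.
Odds after that evidence = (1/999) × 150 = 50/333.
Target odds = 0.98/0.02 = 49.
Need 2.2ⁿ ≥ 49 ÷ (50/333) = 326.34.
2.2⁷ = 19487171/78125 falls short of 326.34 but 2.2⁸ = 214358881/390625 reaches it, so n = 8.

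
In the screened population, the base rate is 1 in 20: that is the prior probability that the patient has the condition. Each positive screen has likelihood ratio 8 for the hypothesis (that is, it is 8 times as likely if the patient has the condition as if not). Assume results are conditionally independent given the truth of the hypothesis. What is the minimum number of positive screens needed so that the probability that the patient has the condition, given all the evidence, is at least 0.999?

5

Prior odds: 0.05 ÷ 0.95 = 1/19.
Likelihood ratio per positive screen = 8.
Target posterior odds = 0.999/0.001 = 999.
Require 8ⁿ ≥ 999 ÷ (1/19) = 18981.
8⁴ = 4096 falls short of 18981 but 8⁵ = 32768 reaches it, so n = 5.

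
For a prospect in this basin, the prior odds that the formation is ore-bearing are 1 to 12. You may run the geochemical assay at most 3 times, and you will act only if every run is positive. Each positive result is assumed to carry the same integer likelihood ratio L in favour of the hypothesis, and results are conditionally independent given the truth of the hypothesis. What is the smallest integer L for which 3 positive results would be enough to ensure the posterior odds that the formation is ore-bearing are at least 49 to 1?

Prior odds = 1/12.
Target odds = 49.
Need L³ ≥ 49 ÷ (1/12) = 588.
8³ = 512 < 588 ≤ 729 = 9³, so L = 9.

9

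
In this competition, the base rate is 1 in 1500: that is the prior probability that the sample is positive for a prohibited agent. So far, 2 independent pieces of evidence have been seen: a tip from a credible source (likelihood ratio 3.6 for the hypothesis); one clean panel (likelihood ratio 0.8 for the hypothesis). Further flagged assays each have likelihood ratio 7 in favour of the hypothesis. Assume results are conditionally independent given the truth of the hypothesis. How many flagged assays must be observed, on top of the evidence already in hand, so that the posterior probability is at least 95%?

5

Prior odds = (1/1500)/(1499/1500) = 1/1499.
Combined Bayes factor of the evidence already in hand = 3.6 × 0.8 = 2.88.
Odds after that evidence = (1/1499) × 2.88 = 72/37475.
Target odds = 0.95/0.05 = 19.
Need 7ⁿ ≥ 19 ÷ (72/37475) = 712025/72.
7⁴ = 2401 falls short of 712025/72 but 7⁵ = 16807 reaches it, so n = 5.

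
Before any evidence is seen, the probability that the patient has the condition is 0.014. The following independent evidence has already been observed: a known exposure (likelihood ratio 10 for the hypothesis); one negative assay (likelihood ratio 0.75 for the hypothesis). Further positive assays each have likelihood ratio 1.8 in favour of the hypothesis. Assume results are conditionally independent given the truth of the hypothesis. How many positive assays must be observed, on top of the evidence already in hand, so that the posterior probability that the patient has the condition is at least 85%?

Prior odds = 0.014/0.986 = 7/493.
Combined Bayes factor of the evidence already in hand = 10 × 0.75 = 7.5.
Odds after that evidence = (7/493) × 7.5 = 105/986.
Target odds = 0.85/0.15 = 17/3.
Need 1.8ⁿ ≥ 17/3 ÷ (105/986) = 16762/315.
1.8⁶ = 531441/15625 falls short of 16762/315 but 1.8⁷ = 4782969/78125 reaches it, so n = 7.

7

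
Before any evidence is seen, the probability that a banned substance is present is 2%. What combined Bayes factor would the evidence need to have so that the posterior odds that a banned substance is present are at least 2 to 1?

Prior odds = 0.02/0.98 = 1/49.
Target odds = 2.
Required Bayes factor = 2 ÷ (1/49) = 98.

98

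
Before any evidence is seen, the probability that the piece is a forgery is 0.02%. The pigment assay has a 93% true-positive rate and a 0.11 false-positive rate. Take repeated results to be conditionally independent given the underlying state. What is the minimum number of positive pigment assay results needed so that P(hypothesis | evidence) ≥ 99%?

Prior odds: 0.0002 ÷ 0.9998 = 1/4999.
Likelihood ratio of a positive result = 0.93/0.11 = 93/11.
Target odds: 0.99 ÷ 0.01 = 99.
Require (93/11)ⁿ ≥ 99 ÷ (1/4999) = 494901.
(93/11)⁶ ≈365209 falls short of 494901 but (93/11)⁷ ≈3.08768e+06 reaches it, so n = 7.

7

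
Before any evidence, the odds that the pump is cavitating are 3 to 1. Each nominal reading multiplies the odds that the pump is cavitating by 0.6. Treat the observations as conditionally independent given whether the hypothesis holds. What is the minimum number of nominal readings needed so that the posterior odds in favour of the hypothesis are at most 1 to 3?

5

Prior odds = 3.
Likelihood ratio per nominal reading = 0.6.
Target odds = 1/3.
Require 0.6ⁿ ≤ 1/3 ÷ 3 = 1/9.
0.6⁴ = 0.1296 is still above 1/9 but 0.6⁵ = 0.07776 is at or below it, so n = 5.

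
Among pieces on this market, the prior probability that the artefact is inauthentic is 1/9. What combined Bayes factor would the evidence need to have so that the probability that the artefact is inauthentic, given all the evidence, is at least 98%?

Prior odds = (1/9)/(8/9) = 0.125.
Target odds = 0.98/0.02 = 49.
Required Bayes factor = 49 ÷ 0.125 = 392.

392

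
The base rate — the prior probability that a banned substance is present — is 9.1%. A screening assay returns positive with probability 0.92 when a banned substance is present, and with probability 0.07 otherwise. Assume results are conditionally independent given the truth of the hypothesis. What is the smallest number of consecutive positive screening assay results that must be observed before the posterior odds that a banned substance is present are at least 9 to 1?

Prior odds: 0.091 ÷ 0.909 = 91/909.
Likelihood ratio of a positive result = 0.92/0.07 = 92/7.
Target odds = 9.
Need (91/909) × (92/7)ⁿ ≥ 9, i.e. (92/7)ⁿ ≥ 8181/91.
(92/7)¹ = 92/7 falls short of 8181/91 but (92/7)² = 8464/49 reaches it, so n = 2.

2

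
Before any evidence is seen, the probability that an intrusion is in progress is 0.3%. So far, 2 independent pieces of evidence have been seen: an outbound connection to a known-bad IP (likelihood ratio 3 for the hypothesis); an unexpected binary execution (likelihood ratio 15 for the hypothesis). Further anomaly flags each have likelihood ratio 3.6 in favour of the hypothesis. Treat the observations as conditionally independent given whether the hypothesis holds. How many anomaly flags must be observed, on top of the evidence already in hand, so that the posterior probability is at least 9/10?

4

Prior odds = 0.003/0.997 = 3/997.
Combined Bayes factor of the evidence already in hand = 3 × 15 = 45.
Odds after that evidence = (3/997) × 45 = 135/997.
Target odds = 0.9/0.1 = 9.
Need 3.6ⁿ ≥ 9 ÷ (135/997) = 997/15.
3.6³ = 46.656 falls short of 997/15 but 3.6⁴ = 167.9616 reaches it, so n = 4.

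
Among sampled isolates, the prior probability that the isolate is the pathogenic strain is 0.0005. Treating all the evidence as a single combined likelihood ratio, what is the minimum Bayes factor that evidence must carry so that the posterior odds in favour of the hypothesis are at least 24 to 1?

47976

Prior odds = 0.0005/0.9995 = 1/1999.
Target odds = 24.
Required Bayes factor = 24 ÷ (1/1999) = 47976.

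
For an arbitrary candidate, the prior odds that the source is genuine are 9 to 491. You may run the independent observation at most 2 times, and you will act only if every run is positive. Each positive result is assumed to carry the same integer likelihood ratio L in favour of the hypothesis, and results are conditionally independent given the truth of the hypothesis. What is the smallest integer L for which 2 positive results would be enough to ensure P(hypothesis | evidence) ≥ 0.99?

Prior odds = 9/491.
Target odds = 0.99/0.01 = 99.
Need L² ≥ 99 ÷ (9/491) = 5401.
73² = 5329 < 5401 ≤ 5476 = 74², so L = 74.

74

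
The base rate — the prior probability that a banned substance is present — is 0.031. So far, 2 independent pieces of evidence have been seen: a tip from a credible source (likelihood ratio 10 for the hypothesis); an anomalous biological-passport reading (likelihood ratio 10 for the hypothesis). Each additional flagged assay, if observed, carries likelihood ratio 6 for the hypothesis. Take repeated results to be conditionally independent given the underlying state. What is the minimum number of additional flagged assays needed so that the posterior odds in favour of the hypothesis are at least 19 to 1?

Prior odds = 0.031/0.969 = 31/969.
Combined Bayes factor of the evidence already in hand = 10 × 10 = 100.
Odds after that evidence = (31/969) × 100 = 3100/969.
Target odds = 19.
Need 6ⁿ ≥ 19 ÷ (3100/969) = 18411/3100.
6¹ = 6, which meets the required 18411/3100; so n = 1.

1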